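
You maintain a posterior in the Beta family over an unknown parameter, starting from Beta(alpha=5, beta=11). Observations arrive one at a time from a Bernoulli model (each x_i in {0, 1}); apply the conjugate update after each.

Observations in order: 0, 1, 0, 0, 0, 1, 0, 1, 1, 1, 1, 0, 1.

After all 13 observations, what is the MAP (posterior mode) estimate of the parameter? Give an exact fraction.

obs 1: x=0 → posterior Beta(5, 12)
obs 2: x=1 → posterior Beta(6, 12)
obs 3: x=0 → posterior Beta(6, 13)
obs 4: x=0 → posterior Beta(6, 14)
obs 5: x=0 → posterior Beta(6, 15)
obs 6: x=1 → posterior Beta(7, 15)
obs 7: x=0 → posterior Beta(7, 16)
obs 8: x=1 → posterior Beta(8, 16)
obs 9: x=1 → posterior Beta(9, 16)
obs 10: x=1 → posterior Beta(10, 16)
obs 11: x=1 → posterior Beta(11, 16)
obs 12: x=0 → posterior Beta(11, 17)
obs 13: x=1 → posterior Beta(12, 17)

11/27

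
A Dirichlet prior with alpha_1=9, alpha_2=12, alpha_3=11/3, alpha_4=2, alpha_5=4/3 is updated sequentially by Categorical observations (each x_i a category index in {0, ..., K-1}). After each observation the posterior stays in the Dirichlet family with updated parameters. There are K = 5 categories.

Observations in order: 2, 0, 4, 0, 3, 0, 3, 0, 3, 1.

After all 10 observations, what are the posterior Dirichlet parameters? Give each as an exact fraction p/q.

obs 1: x=2 → posterior Dirichlet(9, 12, 14/3, 2, 4/3)
obs 2: x=0 → posterior Dirichlet(10, 12, 14/3, 2, 4/3)
obs 3: x=4 → posterior Dirichlet(10, 12, 14/3, 2, 7/3)
obs 4: x=0 → posterior Dirichlet(11, 12, 14/3, 2, 7/3)
obs 5: x=3 → posterior Dirichlet(11, 12, 14/3, 3, 7/3)
obs 6: x=0 → posterior Dirichlet(12, 12, 14/3, 3, 7/3)
obs 7: x=3 → posterior Dirichlet(12, 12, 14/3, 4, 7/3)
obs 8: x=0 → posterior Dirichlet(13, 12, 14/3, 4, 7/3)
obs 9: x=3 → posterior Dirichlet(13, 12, 14/3, 5, 7/3)
obs 10: x=1 → posterior Dirichlet(13, 13, 14/3, 5, 7/3)

alpha_1=13, alpha_2=13, alpha_3=14/3, alpha_4=5, alpha_5=7/3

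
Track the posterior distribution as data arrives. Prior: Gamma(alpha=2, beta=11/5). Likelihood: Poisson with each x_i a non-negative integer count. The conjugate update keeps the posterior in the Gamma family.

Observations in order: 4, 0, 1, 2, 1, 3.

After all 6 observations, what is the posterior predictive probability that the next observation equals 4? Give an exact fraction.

obs 1: x=4 → posterior Gamma(6, 16/5)
obs 2: x=0 → posterior Gamma(6, 21/5)
obs 3: x=1 → posterior Gamma(7, 26/5)
obs 4: x=2 → posterior Gamma(9, 31/5)
obs 5: x=1 → posterior Gamma(10, 36/5)
obs 6: x=3 → posterior Gamma(13, 41/5)

263076194720832000838159375/4621927696323804165770543104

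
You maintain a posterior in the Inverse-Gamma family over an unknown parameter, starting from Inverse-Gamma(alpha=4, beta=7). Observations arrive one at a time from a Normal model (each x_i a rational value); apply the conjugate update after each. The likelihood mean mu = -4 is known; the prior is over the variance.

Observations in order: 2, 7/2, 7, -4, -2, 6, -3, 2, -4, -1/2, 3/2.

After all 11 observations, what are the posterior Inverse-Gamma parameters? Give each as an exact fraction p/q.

alpha=19/2, beta=1643/8

obs 1: x=2 → posterior Inverse-Gamma(9/2, 25)
obs 2: x=7/2 → posterior Inverse-Gamma(5, 425/8)
obs 3: x=7 → posterior Inverse-Gamma(11/2, 909/8)
obs 4: x=-4 → posterior Inverse-Gamma(6, 909/8)
obs 5: x=-2 → posterior Inverse-Gamma(13/2, 925/8)
obs 6: x=6 → posterior Inverse-Gamma(7, 1325/8)
obs 7: x=-3 → posterior Inverse-Gamma(15/2, 1329/8)
obs 8: x=2 → posterior Inverse-Gamma(8, 1473/8)
obs 9: x=-4 → posterior Inverse-Gamma(17/2, 1473/8)
obs 10: x=-1/2 → posterior Inverse-Gamma(9, 761/4)
obs 11: x=3/2 → posterior Inverse-Gamma(19/2, 1643/8)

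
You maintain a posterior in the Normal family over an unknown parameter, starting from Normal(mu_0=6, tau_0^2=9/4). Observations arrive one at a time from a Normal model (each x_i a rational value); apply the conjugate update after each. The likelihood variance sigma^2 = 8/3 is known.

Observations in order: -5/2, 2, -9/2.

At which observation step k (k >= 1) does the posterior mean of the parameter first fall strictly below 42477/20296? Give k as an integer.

k = 2

obs 1: x=-5/2 → posterior Normal(249/118, 72/59)
obs 2: x=2 → posterior Normal(357/172, 36/43)
obs 3: x=-9/2 → posterior Normal(57/113, 72/113)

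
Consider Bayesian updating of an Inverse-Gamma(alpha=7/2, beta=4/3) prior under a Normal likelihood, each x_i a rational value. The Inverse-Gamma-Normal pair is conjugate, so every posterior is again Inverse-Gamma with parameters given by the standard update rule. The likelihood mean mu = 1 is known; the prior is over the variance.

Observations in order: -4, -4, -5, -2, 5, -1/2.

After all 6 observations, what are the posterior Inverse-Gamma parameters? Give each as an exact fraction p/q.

obs 1: x=-4 → posterior Inverse-Gamma(4, 83/6)
obs 2: x=-4 → posterior Inverse-Gamma(9/2, 79/3)
obs 3: x=-5 → posterior Inverse-Gamma(5, 133/3)
obs 4: x=-2 → posterior Inverse-Gamma(11/2, 293/6)
obs 5: x=5 → posterior Inverse-Gamma(6, 341/6)
obs 6: x=-1/2 → posterior Inverse-Gamma(13/2, 1391/24)

alpha=13/2, beta=1391/24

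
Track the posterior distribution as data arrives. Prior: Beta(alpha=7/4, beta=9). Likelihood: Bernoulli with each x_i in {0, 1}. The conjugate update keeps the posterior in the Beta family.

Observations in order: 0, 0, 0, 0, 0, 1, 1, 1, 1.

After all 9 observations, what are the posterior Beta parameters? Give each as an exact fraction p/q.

alpha=23/4, beta=14

obs 1: x=0 → posterior Beta(7/4, 10)
obs 2: x=0 → posterior Beta(7/4, 11)
obs 3: x=0 → posterior Beta(7/4, 12)
obs 4: x=0 → posterior Beta(7/4, 13)
obs 5: x=0 → posterior Beta(7/4, 14)
obs 6: x=1 → posterior Beta(11/4, 14)
obs 7: x=1 → posterior Beta(15/4, 14)
obs 8: x=1 → posterior Beta(19/4, 14)
obs 9: x=1 → posterior Beta(23/4, 14)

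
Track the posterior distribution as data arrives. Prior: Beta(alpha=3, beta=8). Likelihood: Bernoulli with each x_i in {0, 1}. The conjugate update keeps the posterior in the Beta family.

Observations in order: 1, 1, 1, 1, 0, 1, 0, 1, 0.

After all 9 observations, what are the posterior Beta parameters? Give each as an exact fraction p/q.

alpha=9, beta=11

obs 1: x=1 → posterior Beta(4, 8)
obs 2: x=1 → posterior Beta(5, 8)
obs 3: x=1 → posterior Beta(6, 8)
obs 4: x=1 → posterior Beta(7, 8)
obs 5: x=0 → posterior Beta(7, 9)
obs 6: x=1 → posterior Beta(8, 9)
obs 7: x=0 → posterior Beta(8, 10)
obs 8: x=1 → posterior Beta(9, 10)
obs 9: x=0 → posterior Beta(9, 11)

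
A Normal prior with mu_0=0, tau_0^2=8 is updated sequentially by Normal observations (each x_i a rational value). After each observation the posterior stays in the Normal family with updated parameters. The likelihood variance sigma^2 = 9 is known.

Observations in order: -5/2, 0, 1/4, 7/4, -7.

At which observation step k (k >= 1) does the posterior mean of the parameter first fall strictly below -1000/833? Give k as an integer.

k = 5

obs 1: x=-5/2 → posterior Normal(-20/17, 72/17)
obs 2: x=0 → posterior Normal(-4/5, 72/25)
obs 3: x=1/4 → posterior Normal(-6/11, 24/11)
obs 4: x=7/4 → posterior Normal(-4/41, 72/41)
obs 5: x=-7 → posterior Normal(-60/49, 72/49)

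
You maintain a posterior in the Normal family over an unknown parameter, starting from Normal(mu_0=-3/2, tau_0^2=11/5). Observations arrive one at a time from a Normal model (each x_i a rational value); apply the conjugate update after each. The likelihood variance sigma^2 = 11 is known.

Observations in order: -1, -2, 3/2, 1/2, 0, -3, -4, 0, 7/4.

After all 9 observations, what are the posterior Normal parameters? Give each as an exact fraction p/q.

obs 1: x=-1 → posterior Normal(-17/12, 11/6)
obs 2: x=-2 → posterior Normal(-3/2, 11/7)
obs 3: x=3/2 → posterior Normal(-9/8, 11/8)
obs 4: x=1/2 → posterior Normal(-17/18, 11/9)
obs 5: x=0 → posterior Normal(-17/20, 11/10)
obs 6: x=-3 → posterior Normal(-23/22, 1)
obs 7: x=-4 → posterior Normal(-31/24, 11/12)
obs 8: x=0 → posterior Normal(-31/26, 11/13)
obs 9: x=7/4 → posterior Normal(-55/56, 11/14)

mu_0=-55/56, tau_0^2=11/14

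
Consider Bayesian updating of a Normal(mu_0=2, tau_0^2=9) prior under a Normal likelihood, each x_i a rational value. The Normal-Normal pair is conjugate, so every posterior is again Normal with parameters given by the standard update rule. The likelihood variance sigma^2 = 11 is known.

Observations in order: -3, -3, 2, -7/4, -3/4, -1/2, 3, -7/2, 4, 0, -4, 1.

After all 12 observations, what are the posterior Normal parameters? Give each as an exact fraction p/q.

mu_0=-73/238, tau_0^2=99/119

obs 1: x=-3 → posterior Normal(-1/4, 99/20)
obs 2: x=-3 → posterior Normal(-32/29, 99/29)
obs 3: x=2 → posterior Normal(-7/19, 99/38)
obs 4: x=-7/4 → posterior Normal(-119/188, 99/47)
obs 5: x=-3/4 → posterior Normal(-73/112, 99/56)
obs 6: x=-1/2 → posterior Normal(-41/65, 99/65)
obs 7: x=3 → posterior Normal(-7/37, 99/74)
obs 8: x=-7/2 → posterior Normal(-91/166, 99/83)
obs 9: x=4 → posterior Normal(-19/184, 99/92)
obs 10: x=0 → posterior Normal(-19/202, 99/101)
obs 11: x=-4 → posterior Normal(-91/220, 9/10)
obs 12: x=1 → posterior Normal(-73/238, 99/119)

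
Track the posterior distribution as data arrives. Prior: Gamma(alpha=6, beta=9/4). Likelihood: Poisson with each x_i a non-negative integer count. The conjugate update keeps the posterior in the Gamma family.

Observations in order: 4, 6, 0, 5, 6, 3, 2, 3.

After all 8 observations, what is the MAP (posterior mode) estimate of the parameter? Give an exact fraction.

136/41

obs 1: x=4 → posterior Gamma(10, 13/4)
obs 2: x=6 → posterior Gamma(16, 17/4)
obs 3: x=0 → posterior Gamma(16, 21/4)
obs 4: x=5 → posterior Gamma(21, 25/4)
obs 5: x=6 → posterior Gamma(27, 29/4)
obs 6: x=3 → posterior Gamma(30, 33/4)
obs 7: x=2 → posterior Gamma(32, 37/4)
obs 8: x=3 → posterior Gamma(35, 41/4)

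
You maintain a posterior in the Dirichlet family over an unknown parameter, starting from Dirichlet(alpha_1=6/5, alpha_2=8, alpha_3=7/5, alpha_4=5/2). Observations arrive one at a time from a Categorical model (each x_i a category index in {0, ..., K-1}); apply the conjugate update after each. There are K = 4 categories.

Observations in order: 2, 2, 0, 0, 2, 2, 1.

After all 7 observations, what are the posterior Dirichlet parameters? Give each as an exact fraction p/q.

alpha_1=16/5, alpha_2=9, alpha_3=27/5, alpha_4=5/2

obs 1: x=2 → posterior Dirichlet(6/5, 8, 12/5, 5/2)
obs 2: x=2 → posterior Dirichlet(6/5, 8, 17/5, 5/2)
obs 3: x=0 → posterior Dirichlet(11/5, 8, 17/5, 5/2)
obs 4: x=0 → posterior Dirichlet(16/5, 8, 17/5, 5/2)
obs 5: x=2 → posterior Dirichlet(16/5, 8, 22/5, 5/2)
obs 6: x=2 → posterior Dirichlet(16/5, 8, 27/5, 5/2)
obs 7: x=1 → posterior Dirichlet(16/5, 9, 27/5, 5/2)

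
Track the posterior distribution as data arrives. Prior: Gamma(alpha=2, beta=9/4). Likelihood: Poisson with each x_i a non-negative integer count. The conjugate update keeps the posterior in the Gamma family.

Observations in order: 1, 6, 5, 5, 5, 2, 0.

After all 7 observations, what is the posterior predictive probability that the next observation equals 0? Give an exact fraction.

obs 1: x=1 → posterior Gamma(3, 13/4)
obs 2: x=6 → posterior Gamma(9, 17/4)
obs 3: x=5 → posterior Gamma(14, 21/4)
obs 4: x=5 → posterior Gamma(19, 25/4)
obs 5: x=5 → posterior Gamma(24, 29/4)
obs 6: x=2 → posterior Gamma(26, 33/4)
obs 7: x=0 → posterior Gamma(26, 37/4)

59325966985223687799599734398071581327609/855815749912862575413504094141988390921041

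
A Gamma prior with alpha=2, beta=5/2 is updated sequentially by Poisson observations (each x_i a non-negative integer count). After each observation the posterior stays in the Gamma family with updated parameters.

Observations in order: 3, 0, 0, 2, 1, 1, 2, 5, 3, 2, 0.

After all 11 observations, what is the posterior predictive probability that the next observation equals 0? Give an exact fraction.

1144561273430837494885949696427/5132842708382182842735812571629

obs 1: x=3 → posterior Gamma(5, 7/2)
obs 2: x=0 → posterior Gamma(5, 9/2)
obs 3: x=0 → posterior Gamma(5, 11/2)
obs 4: x=2 → posterior Gamma(7, 13/2)
obs 5: x=1 → posterior Gamma(8, 15/2)
obs 6: x=1 → posterior Gamma(9, 17/2)
obs 7: x=2 → posterior Gamma(11, 19/2)
obs 8: x=5 → posterior Gamma(16, 21/2)
obs 9: x=3 → posterior Gamma(19, 23/2)
obs 10: x=2 → posterior Gamma(21, 25/2)
obs 11: x=0 → posterior Gamma(21, 27/2)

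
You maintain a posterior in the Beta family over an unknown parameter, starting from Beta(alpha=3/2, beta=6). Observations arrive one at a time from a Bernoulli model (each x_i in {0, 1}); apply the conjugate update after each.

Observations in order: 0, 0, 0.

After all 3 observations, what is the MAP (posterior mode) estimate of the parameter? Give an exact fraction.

obs 1: x=0 → posterior Beta(3/2, 7)
obs 2: x=0 → posterior Beta(3/2, 8)
obs 3: x=0 → posterior Beta(3/2, 9)

1/17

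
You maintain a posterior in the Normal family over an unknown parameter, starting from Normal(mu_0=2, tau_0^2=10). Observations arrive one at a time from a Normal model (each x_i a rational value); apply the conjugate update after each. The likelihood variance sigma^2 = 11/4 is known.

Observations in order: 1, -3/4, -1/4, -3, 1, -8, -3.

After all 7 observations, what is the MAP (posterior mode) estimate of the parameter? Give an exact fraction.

obs 1: x=1 → posterior Normal(62/51, 110/51)
obs 2: x=-3/4 → posterior Normal(32/91, 110/91)
obs 3: x=-1/4 → posterior Normal(22/131, 110/131)
obs 4: x=-3 → posterior Normal(-98/171, 110/171)
obs 5: x=1 → posterior Normal(-58/211, 110/211)
obs 6: x=-8 → posterior Normal(-378/251, 110/251)
obs 7: x=-3 → posterior Normal(-166/97, 110/291)

-166/97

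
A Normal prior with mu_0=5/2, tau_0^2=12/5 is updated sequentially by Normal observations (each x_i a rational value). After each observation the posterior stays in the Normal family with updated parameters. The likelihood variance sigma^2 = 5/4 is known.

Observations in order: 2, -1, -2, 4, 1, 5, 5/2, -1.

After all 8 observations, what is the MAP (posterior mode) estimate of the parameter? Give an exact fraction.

1133/818

obs 1: x=2 → posterior Normal(317/146, 60/73)
obs 2: x=-1 → posterior Normal(221/242, 60/121)
obs 3: x=-2 → posterior Normal(29/338, 60/169)
obs 4: x=4 → posterior Normal(59/62, 60/217)
obs 5: x=1 → posterior Normal(509/530, 12/53)
obs 6: x=5 → posterior Normal(989/626, 60/313)
obs 7: x=5/2 → posterior Normal(1229/722, 60/361)
obs 8: x=-1 → posterior Normal(1133/818, 60/409)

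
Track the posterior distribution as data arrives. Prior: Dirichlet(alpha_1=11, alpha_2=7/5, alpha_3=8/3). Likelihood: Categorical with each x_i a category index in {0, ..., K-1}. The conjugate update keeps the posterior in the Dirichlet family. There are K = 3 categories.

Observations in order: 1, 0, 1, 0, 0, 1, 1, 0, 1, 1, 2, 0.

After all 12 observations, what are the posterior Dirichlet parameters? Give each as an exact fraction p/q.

alpha_1=16, alpha_2=37/5, alpha_3=11/3

obs 1: x=1 → posterior Dirichlet(11, 12/5, 8/3)
obs 2: x=0 → posterior Dirichlet(12, 12/5, 8/3)
obs 3: x=1 → posterior Dirichlet(12, 17/5, 8/3)
obs 4: x=0 → posterior Dirichlet(13, 17/5, 8/3)
obs 5: x=0 → posterior Dirichlet(14, 17/5, 8/3)
obs 6: x=1 → posterior Dirichlet(14, 22/5, 8/3)
obs 7: x=1 → posterior Dirichlet(14, 27/5, 8/3)
obs 8: x=0 → posterior Dirichlet(15, 27/5, 8/3)
obs 9: x=1 → posterior Dirichlet(15, 32/5, 8/3)
obs 10: x=1 → posterior Dirichlet(15, 37/5, 8/3)
obs 11: x=2 → posterior Dirichlet(15, 37/5, 11/3)
obs 12: x=0 → posterior Dirichlet(16, 37/5, 11/3)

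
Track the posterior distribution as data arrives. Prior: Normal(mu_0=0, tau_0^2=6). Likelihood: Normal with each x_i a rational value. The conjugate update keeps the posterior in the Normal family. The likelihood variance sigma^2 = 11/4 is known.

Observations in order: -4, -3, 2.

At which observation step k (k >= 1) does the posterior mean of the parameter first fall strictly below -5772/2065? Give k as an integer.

k = 2

obs 1: x=-4 → posterior Normal(-96/35, 66/35)
obs 2: x=-3 → posterior Normal(-168/59, 66/59)
obs 3: x=2 → posterior Normal(-120/83, 66/83)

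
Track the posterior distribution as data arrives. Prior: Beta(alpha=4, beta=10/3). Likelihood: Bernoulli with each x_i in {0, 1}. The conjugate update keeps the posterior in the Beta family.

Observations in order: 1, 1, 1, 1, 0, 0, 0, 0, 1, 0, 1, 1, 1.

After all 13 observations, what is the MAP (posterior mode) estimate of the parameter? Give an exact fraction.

obs 1: x=1 → posterior Beta(5, 10/3)
obs 2: x=1 → posterior Beta(6, 10/3)
obs 3: x=1 → posterior Beta(7, 10/3)
obs 4: x=1 → posterior Beta(8, 10/3)
obs 5: x=0 → posterior Beta(8, 13/3)
obs 6: x=0 → posterior Beta(8, 16/3)
obs 7: x=0 → posterior Beta(8, 19/3)
obs 8: x=0 → posterior Beta(8, 22/3)
obs 9: x=1 → posterior Beta(9, 22/3)
obs 10: x=0 → posterior Beta(9, 25/3)
obs 11: x=1 → posterior Beta(10, 25/3)
obs 12: x=1 → posterior Beta(11, 25/3)
obs 13: x=1 → posterior Beta(12, 25/3)

3/5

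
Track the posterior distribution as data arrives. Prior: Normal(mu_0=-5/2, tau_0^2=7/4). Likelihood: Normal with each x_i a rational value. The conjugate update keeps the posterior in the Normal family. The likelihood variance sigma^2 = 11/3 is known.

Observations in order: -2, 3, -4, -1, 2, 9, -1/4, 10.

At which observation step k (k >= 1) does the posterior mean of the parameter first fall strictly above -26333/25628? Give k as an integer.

k = 5

obs 1: x=-2 → posterior Normal(-152/65, 77/65)
obs 2: x=3 → posterior Normal(-89/86, 77/86)
obs 3: x=-4 → posterior Normal(-173/107, 77/107)
obs 4: x=-1 → posterior Normal(-97/64, 77/128)
obs 5: x=2 → posterior Normal(-152/149, 77/149)
obs 6: x=9 → posterior Normal(37/170, 77/170)
obs 7: x=-1/4 → posterior Normal(127/764, 77/191)
obs 8: x=10 → posterior Normal(967/848, 77/212)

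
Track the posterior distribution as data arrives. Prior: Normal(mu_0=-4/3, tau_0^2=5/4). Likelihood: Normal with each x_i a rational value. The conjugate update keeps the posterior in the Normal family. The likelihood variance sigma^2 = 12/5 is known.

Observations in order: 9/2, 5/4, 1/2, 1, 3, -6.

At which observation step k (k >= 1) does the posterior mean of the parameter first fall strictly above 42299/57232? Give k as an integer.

obs 1: x=9/2 → posterior Normal(97/146, 60/73)
obs 2: x=5/4 → posterior Normal(319/392, 30/49)
obs 3: x=1/2 → posterior Normal(3/4, 20/41)
obs 4: x=1 → posterior Normal(469/592, 15/37)
obs 5: x=3 → posterior Normal(769/692, 60/173)
obs 6: x=-6 → posterior Normal(169/792, 10/33)

k = 2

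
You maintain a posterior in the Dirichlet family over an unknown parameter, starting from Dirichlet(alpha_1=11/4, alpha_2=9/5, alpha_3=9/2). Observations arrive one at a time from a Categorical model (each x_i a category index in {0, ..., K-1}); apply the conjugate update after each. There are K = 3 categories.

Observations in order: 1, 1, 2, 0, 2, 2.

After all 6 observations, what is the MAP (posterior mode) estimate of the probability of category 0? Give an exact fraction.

55/241

obs 1: x=1 → posterior Dirichlet(11/4, 14/5, 9/2)
obs 2: x=1 → posterior Dirichlet(11/4, 19/5, 9/2)
obs 3: x=2 → posterior Dirichlet(11/4, 19/5, 11/2)
obs 4: x=0 → posterior Dirichlet(15/4, 19/5, 11/2)
obs 5: x=2 → posterior Dirichlet(15/4, 19/5, 13/2)
obs 6: x=2 → posterior Dirichlet(15/4, 19/5, 15/2)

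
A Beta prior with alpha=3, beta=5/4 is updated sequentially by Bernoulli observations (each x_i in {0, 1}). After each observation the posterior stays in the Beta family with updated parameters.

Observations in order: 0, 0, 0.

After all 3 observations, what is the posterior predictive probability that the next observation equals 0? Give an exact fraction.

obs 1: x=0 → posterior Beta(3, 9/4)
obs 2: x=0 → posterior Beta(3, 13/4)
obs 3: x=0 → posterior Beta(3, 17/4)

17/29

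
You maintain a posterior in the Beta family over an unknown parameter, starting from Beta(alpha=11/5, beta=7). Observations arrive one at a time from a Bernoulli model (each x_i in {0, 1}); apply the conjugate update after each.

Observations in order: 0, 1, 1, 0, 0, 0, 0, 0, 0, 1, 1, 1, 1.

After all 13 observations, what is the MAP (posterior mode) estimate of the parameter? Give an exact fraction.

36/101

obs 1: x=0 → posterior Beta(11/5, 8)
obs 2: x=1 → posterior Beta(16/5, 8)
obs 3: x=1 → posterior Beta(21/5, 8)
obs 4: x=0 → posterior Beta(21/5, 9)
obs 5: x=0 → posterior Beta(21/5, 10)
obs 6: x=0 → posterior Beta(21/5, 11)
obs 7: x=0 → posterior Beta(21/5, 12)
obs 8: x=0 → posterior Beta(21/5, 13)
obs 9: x=0 → posterior Beta(21/5, 14)
obs 10: x=1 → posterior Beta(26/5, 14)
obs 11: x=1 → posterior Beta(31/5, 14)
obs 12: x=1 → posterior Beta(36/5, 14)
obs 13: x=1 → posterior Beta(41/5, 14)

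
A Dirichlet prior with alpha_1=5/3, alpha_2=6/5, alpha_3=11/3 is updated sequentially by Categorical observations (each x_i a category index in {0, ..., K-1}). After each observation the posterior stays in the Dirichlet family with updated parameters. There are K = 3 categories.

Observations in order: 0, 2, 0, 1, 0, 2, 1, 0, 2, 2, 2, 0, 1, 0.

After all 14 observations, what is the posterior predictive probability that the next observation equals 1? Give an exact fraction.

obs 1: x=0 → posterior Dirichlet(8/3, 6/5, 11/3)
obs 2: x=2 → posterior Dirichlet(8/3, 6/5, 14/3)
obs 3: x=0 → posterior Dirichlet(11/3, 6/5, 14/3)
obs 4: x=1 → posterior Dirichlet(11/3, 11/5, 14/3)
obs 5: x=0 → posterior Dirichlet(14/3, 11/5, 14/3)
obs 6: x=2 → posterior Dirichlet(14/3, 11/5, 17/3)
obs 7: x=1 → posterior Dirichlet(14/3, 16/5, 17/3)
obs 8: x=0 → posterior Dirichlet(17/3, 16/5, 17/3)
obs 9: x=2 → posterior Dirichlet(17/3, 16/5, 20/3)
obs 10: x=2 → posterior Dirichlet(17/3, 16/5, 23/3)
obs 11: x=2 → posterior Dirichlet(17/3, 16/5, 26/3)
obs 12: x=0 → posterior Dirichlet(20/3, 16/5, 26/3)
obs 13: x=1 → posterior Dirichlet(20/3, 21/5, 26/3)
obs 14: x=0 → posterior Dirichlet(23/3, 21/5, 26/3)

9/44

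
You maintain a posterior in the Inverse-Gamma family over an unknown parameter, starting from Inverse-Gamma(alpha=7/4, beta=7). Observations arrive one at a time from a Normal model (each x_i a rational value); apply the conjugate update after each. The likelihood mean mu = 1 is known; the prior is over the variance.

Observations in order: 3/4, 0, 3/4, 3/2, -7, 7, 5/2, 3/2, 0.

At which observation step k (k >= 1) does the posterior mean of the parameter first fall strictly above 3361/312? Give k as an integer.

k = 5

obs 1: x=3/4 → posterior Inverse-Gamma(9/4, 225/32)
obs 2: x=0 → posterior Inverse-Gamma(11/4, 241/32)
obs 3: x=3/4 → posterior Inverse-Gamma(13/4, 121/16)
obs 4: x=3/2 → posterior Inverse-Gamma(15/4, 123/16)
obs 5: x=-7 → posterior Inverse-Gamma(17/4, 635/16)
obs 6: x=7 → posterior Inverse-Gamma(19/4, 923/16)
obs 7: x=5/2 → posterior Inverse-Gamma(21/4, 941/16)
obs 8: x=3/2 → posterior Inverse-Gamma(23/4, 943/16)
obs 9: x=0 → posterior Inverse-Gamma(25/4, 951/16)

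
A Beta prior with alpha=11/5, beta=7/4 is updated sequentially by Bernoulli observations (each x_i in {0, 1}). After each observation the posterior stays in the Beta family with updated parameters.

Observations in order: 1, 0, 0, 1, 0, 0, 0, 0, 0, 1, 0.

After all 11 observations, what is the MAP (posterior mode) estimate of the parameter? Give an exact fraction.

12/37

obs 1: x=1 → posterior Beta(16/5, 7/4)
obs 2: x=0 → posterior Beta(16/5, 11/4)
obs 3: x=0 → posterior Beta(16/5, 15/4)
obs 4: x=1 → posterior Beta(21/5, 15/4)
obs 5: x=0 → posterior Beta(21/5, 19/4)
obs 6: x=0 → posterior Beta(21/5, 23/4)
obs 7: x=0 → posterior Beta(21/5, 27/4)
obs 8: x=0 → posterior Beta(21/5, 31/4)
obs 9: x=0 → posterior Beta(21/5, 35/4)
obs 10: x=1 → posterior Beta(26/5, 35/4)
obs 11: x=0 → posterior Beta(26/5, 39/4)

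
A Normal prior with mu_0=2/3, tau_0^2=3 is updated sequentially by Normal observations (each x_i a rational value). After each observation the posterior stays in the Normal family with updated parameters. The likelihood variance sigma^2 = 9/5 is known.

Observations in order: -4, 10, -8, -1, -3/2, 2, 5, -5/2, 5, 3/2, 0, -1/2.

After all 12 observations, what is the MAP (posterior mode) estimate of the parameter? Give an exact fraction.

32/63

obs 1: x=-4 → posterior Normal(-9/4, 9/8)
obs 2: x=10 → posterior Normal(32/13, 9/13)
obs 3: x=-8 → posterior Normal(-4/9, 1/2)
obs 4: x=-1 → posterior Normal(-13/23, 9/23)
obs 5: x=-3/2 → posterior Normal(-41/56, 9/28)
obs 6: x=2 → posterior Normal(-7/22, 3/11)
obs 7: x=5 → posterior Normal(29/76, 9/38)
obs 8: x=-5/2 → posterior Normal(2/43, 9/43)
obs 9: x=5 → posterior Normal(9/16, 3/16)
obs 10: x=3/2 → posterior Normal(69/106, 9/53)
obs 11: x=0 → posterior Normal(69/116, 9/58)
obs 12: x=-1/2 → posterior Normal(32/63, 1/7)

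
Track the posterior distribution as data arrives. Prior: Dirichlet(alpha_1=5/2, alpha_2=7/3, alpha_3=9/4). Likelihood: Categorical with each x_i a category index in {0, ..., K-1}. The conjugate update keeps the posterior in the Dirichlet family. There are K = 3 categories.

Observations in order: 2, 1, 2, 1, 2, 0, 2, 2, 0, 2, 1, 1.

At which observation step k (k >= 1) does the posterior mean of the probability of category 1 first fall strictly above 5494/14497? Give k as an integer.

k = 4

obs 1: x=2 → posterior Dirichlet(5/2, 7/3, 13/4)
obs 2: x=1 → posterior Dirichlet(5/2, 10/3, 13/4)
obs 3: x=2 → posterior Dirichlet(5/2, 10/3, 17/4)
obs 4: x=1 → posterior Dirichlet(5/2, 13/3, 17/4)
obs 5: x=2 → posterior Dirichlet(5/2, 13/3, 21/4)
obs 6: x=0 → posterior Dirichlet(7/2, 13/3, 21/4)
obs 7: x=2 → posterior Dirichlet(7/2, 13/3, 25/4)
obs 8: x=2 → posterior Dirichlet(7/2, 13/3, 29/4)
obs 9: x=0 → posterior Dirichlet(9/2, 13/3, 29/4)
obs 10: x=2 → posterior Dirichlet(9/2, 13/3, 33/4)
obs 11: x=1 → posterior Dirichlet(9/2, 16/3, 33/4)
obs 12: x=1 → posterior Dirichlet(9/2, 19/3, 33/4)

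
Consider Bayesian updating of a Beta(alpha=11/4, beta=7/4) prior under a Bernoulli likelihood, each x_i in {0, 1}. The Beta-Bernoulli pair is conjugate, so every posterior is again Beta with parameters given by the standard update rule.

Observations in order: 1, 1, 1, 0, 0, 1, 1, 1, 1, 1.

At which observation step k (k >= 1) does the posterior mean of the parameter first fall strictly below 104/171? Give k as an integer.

obs 1: x=1 → posterior Beta(15/4, 7/4)
obs 2: x=1 → posterior Beta(19/4, 7/4)
obs 3: x=1 → posterior Beta(23/4, 7/4)
obs 4: x=0 → posterior Beta(23/4, 11/4)
obs 5: x=0 → posterior Beta(23/4, 15/4)
obs 6: x=1 → posterior Beta(27/4, 15/4)
obs 7: x=1 → posterior Beta(31/4, 15/4)
obs 8: x=1 → posterior Beta(35/4, 15/4)
obs 9: x=1 → posterior Beta(39/4, 15/4)
obs 10: x=1 → posterior Beta(43/4, 15/4)

k = 5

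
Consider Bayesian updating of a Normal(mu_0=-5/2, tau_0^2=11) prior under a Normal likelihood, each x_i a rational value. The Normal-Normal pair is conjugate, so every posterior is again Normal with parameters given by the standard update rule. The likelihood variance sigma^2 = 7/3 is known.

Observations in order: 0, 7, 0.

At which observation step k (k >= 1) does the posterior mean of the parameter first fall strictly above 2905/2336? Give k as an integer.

k = 2

obs 1: x=0 → posterior Normal(-7/16, 77/40)
obs 2: x=7 → posterior Normal(427/146, 77/73)
obs 3: x=0 → posterior Normal(427/212, 77/106)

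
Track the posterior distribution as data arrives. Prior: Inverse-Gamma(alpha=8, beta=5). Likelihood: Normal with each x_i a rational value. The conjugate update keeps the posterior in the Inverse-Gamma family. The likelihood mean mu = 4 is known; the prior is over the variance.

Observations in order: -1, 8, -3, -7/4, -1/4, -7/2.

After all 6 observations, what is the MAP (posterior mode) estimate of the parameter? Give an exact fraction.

obs 1: x=-1 → posterior Inverse-Gamma(17/2, 35/2)
obs 2: x=8 → posterior Inverse-Gamma(9, 51/2)
obs 3: x=-3 → posterior Inverse-Gamma(19/2, 50)
obs 4: x=-7/4 → posterior Inverse-Gamma(10, 2129/32)
obs 5: x=-1/4 → posterior Inverse-Gamma(21/2, 1209/16)
obs 6: x=-7/2 → posterior Inverse-Gamma(11, 1659/16)

553/64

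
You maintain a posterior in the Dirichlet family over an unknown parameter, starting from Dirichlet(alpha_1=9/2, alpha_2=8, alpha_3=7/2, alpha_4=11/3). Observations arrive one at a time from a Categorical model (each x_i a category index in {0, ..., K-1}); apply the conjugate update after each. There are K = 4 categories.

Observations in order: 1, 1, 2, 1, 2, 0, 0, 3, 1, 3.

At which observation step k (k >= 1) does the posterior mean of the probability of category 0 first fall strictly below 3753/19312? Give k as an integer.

k = 4

obs 1: x=1 → posterior Dirichlet(9/2, 9, 7/2, 11/3)
obs 2: x=1 → posterior Dirichlet(9/2, 10, 7/2, 11/3)
obs 3: x=2 → posterior Dirichlet(9/2, 10, 9/2, 11/3)
obs 4: x=1 → posterior Dirichlet(9/2, 11, 9/2, 11/3)
obs 5: x=2 → posterior Dirichlet(9/2, 11, 11/2, 11/3)
obs 6: x=0 → posterior Dirichlet(11/2, 11, 11/2, 11/3)
obs 7: x=0 → posterior Dirichlet(13/2, 11, 11/2, 11/3)
obs 8: x=3 → posterior Dirichlet(13/2, 11, 11/2, 14/3)
obs 9: x=1 → posterior Dirichlet(13/2, 12, 11/2, 14/3)
obs 10: x=3 → posterior Dirichlet(13/2, 12, 11/2, 17/3)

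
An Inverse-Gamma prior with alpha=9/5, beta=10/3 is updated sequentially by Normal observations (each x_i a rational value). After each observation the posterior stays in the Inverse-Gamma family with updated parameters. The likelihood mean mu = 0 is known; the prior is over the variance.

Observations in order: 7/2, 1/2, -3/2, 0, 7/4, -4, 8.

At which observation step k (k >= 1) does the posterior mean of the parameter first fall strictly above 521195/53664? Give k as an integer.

k = 7

obs 1: x=7/2 → posterior Inverse-Gamma(23/10, 227/24)
obs 2: x=1/2 → posterior Inverse-Gamma(14/5, 115/12)
obs 3: x=-3/2 → posterior Inverse-Gamma(33/10, 257/24)
obs 4: x=0 → posterior Inverse-Gamma(19/5, 257/24)
obs 5: x=7/4 → posterior Inverse-Gamma(43/10, 1175/96)
obs 6: x=-4 → posterior Inverse-Gamma(24/5, 1943/96)
obs 7: x=8 → posterior Inverse-Gamma(53/10, 5015/96)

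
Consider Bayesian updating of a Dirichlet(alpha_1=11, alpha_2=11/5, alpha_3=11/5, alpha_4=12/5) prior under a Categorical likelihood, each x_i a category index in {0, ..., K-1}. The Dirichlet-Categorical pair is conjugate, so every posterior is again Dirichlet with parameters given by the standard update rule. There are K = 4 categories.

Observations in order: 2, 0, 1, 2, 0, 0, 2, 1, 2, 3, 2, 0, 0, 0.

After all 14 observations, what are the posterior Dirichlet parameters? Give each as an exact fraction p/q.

obs 1: x=2 → posterior Dirichlet(11, 11/5, 16/5, 12/5)
obs 2: x=0 → posterior Dirichlet(12, 11/5, 16/5, 12/5)
obs 3: x=1 → posterior Dirichlet(12, 16/5, 16/5, 12/5)
obs 4: x=2 → posterior Dirichlet(12, 16/5, 21/5, 12/5)
obs 5: x=0 → posterior Dirichlet(13, 16/5, 21/5, 12/5)
obs 6: x=0 → posterior Dirichlet(14, 16/5, 21/5, 12/5)
obs 7: x=2 → posterior Dirichlet(14, 16/5, 26/5, 12/5)
obs 8: x=1 → posterior Dirichlet(14, 21/5, 26/5, 12/5)
obs 9: x=2 → posterior Dirichlet(14, 21/5, 31/5, 12/5)
obs 10: x=3 → posterior Dirichlet(14, 21/5, 31/5, 17/5)
obs 11: x=2 → posterior Dirichlet(14, 21/5, 36/5, 17/5)
obs 12: x=0 → posterior Dirichlet(15, 21/5, 36/5, 17/5)
obs 13: x=0 → posterior Dirichlet(16, 21/5, 36/5, 17/5)
obs 14: x=0 → posterior Dirichlet(17, 21/5, 36/5, 17/5)

alpha_1=17, alpha_2=21/5, alpha_3=36/5, alpha_4=17/5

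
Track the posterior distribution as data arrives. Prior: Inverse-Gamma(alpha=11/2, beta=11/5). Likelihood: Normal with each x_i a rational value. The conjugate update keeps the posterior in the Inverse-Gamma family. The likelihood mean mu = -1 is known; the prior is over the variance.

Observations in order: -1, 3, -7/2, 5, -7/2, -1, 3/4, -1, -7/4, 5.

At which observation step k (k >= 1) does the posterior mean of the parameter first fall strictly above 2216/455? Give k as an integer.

k = 5

obs 1: x=-1 → posterior Inverse-Gamma(6, 11/5)
obs 2: x=3 → posterior Inverse-Gamma(13/2, 51/5)
obs 3: x=-7/2 → posterior Inverse-Gamma(7, 533/40)
obs 4: x=5 → posterior Inverse-Gamma(15/2, 1253/40)
obs 5: x=-7/2 → posterior Inverse-Gamma(8, 689/20)
obs 6: x=-1 → posterior Inverse-Gamma(17/2, 689/20)
obs 7: x=3/4 → posterior Inverse-Gamma(9, 5757/160)
obs 8: x=-1 → posterior Inverse-Gamma(19/2, 5757/160)
obs 9: x=-7/4 → posterior Inverse-Gamma(10, 2901/80)
obs 10: x=5 → posterior Inverse-Gamma(21/2, 4341/80)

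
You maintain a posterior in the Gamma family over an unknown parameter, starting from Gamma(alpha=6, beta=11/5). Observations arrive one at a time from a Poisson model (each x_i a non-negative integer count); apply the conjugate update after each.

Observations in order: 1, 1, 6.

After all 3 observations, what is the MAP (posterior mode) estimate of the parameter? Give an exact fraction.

obs 1: x=1 → posterior Gamma(7, 16/5)
obs 2: x=1 → posterior Gamma(8, 21/5)
obs 3: x=6 → posterior Gamma(14, 26/5)

5/2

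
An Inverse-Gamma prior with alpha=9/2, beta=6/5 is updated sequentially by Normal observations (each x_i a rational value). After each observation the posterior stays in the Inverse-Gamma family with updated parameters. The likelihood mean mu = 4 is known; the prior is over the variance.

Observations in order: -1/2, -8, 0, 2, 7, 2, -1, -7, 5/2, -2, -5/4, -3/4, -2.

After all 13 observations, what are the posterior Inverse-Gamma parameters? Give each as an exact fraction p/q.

obs 1: x=-1/2 → posterior Inverse-Gamma(5, 453/40)
obs 2: x=-8 → posterior Inverse-Gamma(11/2, 3333/40)
obs 3: x=0 → posterior Inverse-Gamma(6, 3653/40)
obs 4: x=2 → posterior Inverse-Gamma(13/2, 3733/40)
obs 5: x=7 → posterior Inverse-Gamma(7, 3913/40)
obs 6: x=2 → posterior Inverse-Gamma(15/2, 3993/40)
obs 7: x=-1 → posterior Inverse-Gamma(8, 4493/40)
obs 8: x=-7 → posterior Inverse-Gamma(17/2, 6913/40)
obs 9: x=5/2 → posterior Inverse-Gamma(9, 3479/20)
obs 10: x=-2 → posterior Inverse-Gamma(19/2, 3839/20)
obs 11: x=-5/4 → posterior Inverse-Gamma(10, 32917/160)
obs 12: x=-3/4 → posterior Inverse-Gamma(21/2, 17361/80)
obs 13: x=-2 → posterior Inverse-Gamma(11, 18801/80)

alpha=11, beta=18801/80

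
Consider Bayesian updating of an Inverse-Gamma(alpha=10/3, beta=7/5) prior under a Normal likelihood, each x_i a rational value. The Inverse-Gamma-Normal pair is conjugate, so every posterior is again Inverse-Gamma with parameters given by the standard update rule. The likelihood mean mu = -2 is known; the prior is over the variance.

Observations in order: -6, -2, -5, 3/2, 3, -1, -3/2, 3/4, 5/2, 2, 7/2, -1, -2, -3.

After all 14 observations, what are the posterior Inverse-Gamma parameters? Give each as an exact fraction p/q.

alpha=31/3, beta=11389/160

obs 1: x=-6 → posterior Inverse-Gamma(23/6, 47/5)
obs 2: x=-2 → posterior Inverse-Gamma(13/3, 47/5)
obs 3: x=-5 → posterior Inverse-Gamma(29/6, 139/10)
obs 4: x=3/2 → posterior Inverse-Gamma(16/3, 801/40)
obs 5: x=3 → posterior Inverse-Gamma(35/6, 1301/40)
obs 6: x=-1 → posterior Inverse-Gamma(19/3, 1321/40)
obs 7: x=-3/2 → posterior Inverse-Gamma(41/6, 663/20)
obs 8: x=3/4 → posterior Inverse-Gamma(22/3, 5909/160)
obs 9: x=5/2 → posterior Inverse-Gamma(47/6, 7529/160)
obs 10: x=2 → posterior Inverse-Gamma(25/3, 8809/160)
obs 11: x=7/2 → posterior Inverse-Gamma(53/6, 11229/160)
obs 12: x=-1 → posterior Inverse-Gamma(28/3, 11309/160)
obs 13: x=-2 → posterior Inverse-Gamma(59/6, 11309/160)
obs 14: x=-3 → posterior Inverse-Gamma(31/3, 11389/160)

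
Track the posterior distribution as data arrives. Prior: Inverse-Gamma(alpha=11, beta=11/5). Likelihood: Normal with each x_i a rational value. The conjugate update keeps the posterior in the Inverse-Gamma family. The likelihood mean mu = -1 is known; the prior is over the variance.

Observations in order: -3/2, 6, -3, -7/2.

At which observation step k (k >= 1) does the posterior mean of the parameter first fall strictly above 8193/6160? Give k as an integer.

k = 2

obs 1: x=-3/2 → posterior Inverse-Gamma(23/2, 93/40)
obs 2: x=6 → posterior Inverse-Gamma(12, 1073/40)
obs 3: x=-3 → posterior Inverse-Gamma(25/2, 1153/40)
obs 4: x=-7/2 → posterior Inverse-Gamma(13, 639/20)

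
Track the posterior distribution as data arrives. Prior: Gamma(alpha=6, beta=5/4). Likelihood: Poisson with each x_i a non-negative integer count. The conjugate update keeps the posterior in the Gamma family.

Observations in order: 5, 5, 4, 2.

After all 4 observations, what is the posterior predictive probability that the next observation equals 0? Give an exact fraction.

obs 1: x=5 → posterior Gamma(11, 9/4)
obs 2: x=5 → posterior Gamma(16, 13/4)
obs 3: x=4 → posterior Gamma(20, 17/4)
obs 4: x=2 → posterior Gamma(22, 21/4)

122694327386105632949003612841/5684341886080801486968994140625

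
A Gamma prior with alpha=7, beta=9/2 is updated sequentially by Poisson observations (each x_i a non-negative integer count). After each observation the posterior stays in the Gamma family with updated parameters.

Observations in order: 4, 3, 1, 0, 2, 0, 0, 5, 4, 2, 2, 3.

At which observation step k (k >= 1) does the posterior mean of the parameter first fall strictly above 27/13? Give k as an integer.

k = 2

obs 1: x=4 → posterior Gamma(11, 11/2)
obs 2: x=3 → posterior Gamma(14, 13/2)
obs 3: x=1 → posterior Gamma(15, 15/2)
obs 4: x=0 → posterior Gamma(15, 17/2)
obs 5: x=2 → posterior Gamma(17, 19/2)
obs 6: x=0 → posterior Gamma(17, 21/2)
obs 7: x=0 → posterior Gamma(17, 23/2)
obs 8: x=5 → posterior Gamma(22, 25/2)
obs 9: x=4 → posterior Gamma(26, 27/2)
obs 10: x=2 → posterior Gamma(28, 29/2)
obs 11: x=2 → posterior Gamma(30, 31/2)
obs 12: x=3 → posterior Gamma(33, 33/2)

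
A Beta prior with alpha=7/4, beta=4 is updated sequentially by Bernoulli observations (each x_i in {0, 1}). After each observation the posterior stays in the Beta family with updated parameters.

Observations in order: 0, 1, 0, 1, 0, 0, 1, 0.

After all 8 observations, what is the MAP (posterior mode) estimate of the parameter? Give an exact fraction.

obs 1: x=0 → posterior Beta(7/4, 5)
obs 2: x=1 → posterior Beta(11/4, 5)
obs 3: x=0 → posterior Beta(11/4, 6)
obs 4: x=1 → posterior Beta(15/4, 6)
obs 5: x=0 → posterior Beta(15/4, 7)
obs 6: x=0 → posterior Beta(15/4, 8)
obs 7: x=1 → posterior Beta(19/4, 8)
obs 8: x=0 → posterior Beta(19/4, 9)

15/47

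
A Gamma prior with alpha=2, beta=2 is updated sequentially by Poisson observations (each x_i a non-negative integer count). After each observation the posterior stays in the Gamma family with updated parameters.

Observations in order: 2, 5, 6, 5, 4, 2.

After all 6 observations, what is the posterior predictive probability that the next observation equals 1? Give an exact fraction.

obs 1: x=2 → posterior Gamma(4, 3)
obs 2: x=5 → posterior Gamma(9, 4)
obs 3: x=6 → posterior Gamma(15, 5)
obs 4: x=5 → posterior Gamma(20, 6)
obs 5: x=4 → posterior Gamma(24, 7)
obs 6: x=2 → posterior Gamma(26, 8)

7858017827495089635590144/58149737003040059690390169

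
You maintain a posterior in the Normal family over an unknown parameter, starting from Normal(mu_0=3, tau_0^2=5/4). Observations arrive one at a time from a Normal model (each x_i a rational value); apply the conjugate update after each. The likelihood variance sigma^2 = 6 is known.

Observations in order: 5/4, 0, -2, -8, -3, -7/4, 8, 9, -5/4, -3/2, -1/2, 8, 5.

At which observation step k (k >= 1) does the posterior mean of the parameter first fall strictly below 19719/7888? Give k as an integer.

obs 1: x=5/4 → posterior Normal(313/116, 30/29)
obs 2: x=0 → posterior Normal(313/136, 15/17)
obs 3: x=-2 → posterior Normal(7/4, 10/13)
obs 4: x=-8 → posterior Normal(113/176, 15/22)
obs 5: x=-3 → posterior Normal(53/196, 30/49)
obs 6: x=-7/4 → posterior Normal(1/12, 5/9)
obs 7: x=8 → posterior Normal(89/118, 30/59)
obs 8: x=9 → posterior Normal(179/128, 15/32)
obs 9: x=-5/4 → posterior Normal(111/92, 10/23)
obs 10: x=-3/2 → posterior Normal(303/296, 15/37)
obs 11: x=-1/2 → posterior Normal(293/316, 30/79)
obs 12: x=8 → posterior Normal(151/112, 5/14)
obs 13: x=5 → posterior Normal(553/356, 30/89)

k = 2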